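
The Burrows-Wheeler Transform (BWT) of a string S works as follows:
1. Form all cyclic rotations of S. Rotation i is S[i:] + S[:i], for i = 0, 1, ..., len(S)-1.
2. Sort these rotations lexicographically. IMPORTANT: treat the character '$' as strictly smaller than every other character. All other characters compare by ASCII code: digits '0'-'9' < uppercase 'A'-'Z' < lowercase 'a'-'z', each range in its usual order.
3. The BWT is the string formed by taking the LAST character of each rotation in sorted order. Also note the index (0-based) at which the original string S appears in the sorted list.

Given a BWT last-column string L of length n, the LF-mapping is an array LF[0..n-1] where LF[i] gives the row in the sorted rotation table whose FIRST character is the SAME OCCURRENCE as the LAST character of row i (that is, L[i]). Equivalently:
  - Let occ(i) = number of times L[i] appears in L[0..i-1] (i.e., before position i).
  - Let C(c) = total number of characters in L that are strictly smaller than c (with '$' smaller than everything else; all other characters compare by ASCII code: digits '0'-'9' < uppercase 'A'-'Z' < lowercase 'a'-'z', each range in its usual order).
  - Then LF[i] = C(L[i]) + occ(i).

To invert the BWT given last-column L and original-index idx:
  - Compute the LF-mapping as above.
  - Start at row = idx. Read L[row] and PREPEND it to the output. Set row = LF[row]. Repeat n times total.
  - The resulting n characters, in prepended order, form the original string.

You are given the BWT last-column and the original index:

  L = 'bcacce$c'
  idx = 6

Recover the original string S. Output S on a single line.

LF mapping: 2 3 1 4 5 7 0 6
Walk LF starting at row 6, prepending L[row]:
  step 1: row=6, L[6]='$', prepend. Next row=LF[6]=0
  step 2: row=0, L[0]='b', prepend. Next row=LF[0]=2
  step 3: row=2, L[2]='a', prepend. Next row=LF[2]=1
  step 4: row=1, L[1]='c', prepend. Next row=LF[1]=3
  step 5: row=3, L[3]='c', prepend. Next row=LF[3]=4
  step 6: row=4, L[4]='c', prepend. Next row=LF[4]=5
  step 7: row=5, L[5]='e', prepend. Next row=LF[5]=7
  step 8: row=7, L[7]='c', prepend. Next row=LF[7]=6
Reversed output: cecccab$

Answer: cecccab$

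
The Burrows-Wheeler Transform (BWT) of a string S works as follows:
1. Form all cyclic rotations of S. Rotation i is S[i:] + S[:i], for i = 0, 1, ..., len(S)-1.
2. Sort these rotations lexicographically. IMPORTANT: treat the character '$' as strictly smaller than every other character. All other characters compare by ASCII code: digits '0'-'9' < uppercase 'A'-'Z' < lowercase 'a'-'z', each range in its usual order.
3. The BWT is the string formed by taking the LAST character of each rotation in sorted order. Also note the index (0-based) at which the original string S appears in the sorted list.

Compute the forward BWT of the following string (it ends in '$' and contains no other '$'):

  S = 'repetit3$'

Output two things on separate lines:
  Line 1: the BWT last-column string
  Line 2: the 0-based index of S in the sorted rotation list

Answer: 3trpte$ie
6

Derivation:
All 9 rotations (rotation i = S[i:]+S[:i]):
  rot[0] = repetit3$
  rot[1] = epetit3$r
  rot[2] = petit3$re
  rot[3] = etit3$rep
  rot[4] = tit3$repe
  rot[5] = it3$repet
  rot[6] = t3$repeti
  rot[7] = 3$repetit
  rot[8] = $repetit3
Sorted (with $ < everything):
  sorted[0] = $repetit3  (last char: '3')
  sorted[1] = 3$repetit  (last char: 't')
  sorted[2] = epetit3$r  (last char: 'r')
  sorted[3] = etit3$rep  (last char: 'p')
  sorted[4] = it3$repet  (last char: 't')
  sorted[5] = petit3$re  (last char: 'e')
  sorted[6] = repetit3$  (last char: '$')
  sorted[7] = t3$repeti  (last char: 'i')
  sorted[8] = tit3$repe  (last char: 'e')
Last column: 3trpte$ie
Original string S is at sorted index 6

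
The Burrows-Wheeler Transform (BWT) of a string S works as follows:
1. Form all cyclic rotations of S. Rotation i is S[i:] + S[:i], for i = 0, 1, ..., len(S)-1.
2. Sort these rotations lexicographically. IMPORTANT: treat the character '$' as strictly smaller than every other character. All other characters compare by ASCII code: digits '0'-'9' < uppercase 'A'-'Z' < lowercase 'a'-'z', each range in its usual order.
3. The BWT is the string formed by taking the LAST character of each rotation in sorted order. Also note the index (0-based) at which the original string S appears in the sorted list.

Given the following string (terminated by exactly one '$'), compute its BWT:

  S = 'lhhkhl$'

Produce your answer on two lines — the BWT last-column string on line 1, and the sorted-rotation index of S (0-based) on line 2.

Answer: llhkhh$
6

Derivation:
All 7 rotations (rotation i = S[i:]+S[:i]):
  rot[0] = lhhkhl$
  rot[1] = hhkhl$l
  rot[2] = hkhl$lh
  rot[3] = khl$lhh
  rot[4] = hl$lhhk
  rot[5] = l$lhhkh
  rot[6] = $lhhkhl
Sorted (with $ < everything):
  sorted[0] = $lhhkhl  (last char: 'l')
  sorted[1] = hhkhl$l  (last char: 'l')
  sorted[2] = hkhl$lh  (last char: 'h')
  sorted[3] = hl$lhhk  (last char: 'k')
  sorted[4] = khl$lhh  (last char: 'h')
  sorted[5] = l$lhhkh  (last char: 'h')
  sorted[6] = lhhkhl$  (last char: '$')
Last column: llhkhh$
Original string S is at sorted index 6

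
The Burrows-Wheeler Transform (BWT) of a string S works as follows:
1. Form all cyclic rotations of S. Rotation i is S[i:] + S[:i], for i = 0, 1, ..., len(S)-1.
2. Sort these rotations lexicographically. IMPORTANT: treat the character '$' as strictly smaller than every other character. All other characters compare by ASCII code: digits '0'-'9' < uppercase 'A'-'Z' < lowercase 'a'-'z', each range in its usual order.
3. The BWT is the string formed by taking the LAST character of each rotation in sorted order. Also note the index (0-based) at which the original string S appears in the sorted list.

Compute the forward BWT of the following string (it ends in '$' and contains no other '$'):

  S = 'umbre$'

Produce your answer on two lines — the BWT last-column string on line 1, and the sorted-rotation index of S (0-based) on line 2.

All 6 rotations (rotation i = S[i:]+S[:i]):
  rot[0] = umbre$
  rot[1] = mbre$u
  rot[2] = bre$um
  rot[3] = re$umb
  rot[4] = e$umbr
  rot[5] = $umbre
Sorted (with $ < everything):
  sorted[0] = $umbre  (last char: 'e')
  sorted[1] = bre$um  (last char: 'm')
  sorted[2] = e$umbr  (last char: 'r')
  sorted[3] = mbre$u  (last char: 'u')
  sorted[4] = re$umb  (last char: 'b')
  sorted[5] = umbre$  (last char: '$')
Last column: emrub$
Original string S is at sorted index 5

Answer: emrub$
5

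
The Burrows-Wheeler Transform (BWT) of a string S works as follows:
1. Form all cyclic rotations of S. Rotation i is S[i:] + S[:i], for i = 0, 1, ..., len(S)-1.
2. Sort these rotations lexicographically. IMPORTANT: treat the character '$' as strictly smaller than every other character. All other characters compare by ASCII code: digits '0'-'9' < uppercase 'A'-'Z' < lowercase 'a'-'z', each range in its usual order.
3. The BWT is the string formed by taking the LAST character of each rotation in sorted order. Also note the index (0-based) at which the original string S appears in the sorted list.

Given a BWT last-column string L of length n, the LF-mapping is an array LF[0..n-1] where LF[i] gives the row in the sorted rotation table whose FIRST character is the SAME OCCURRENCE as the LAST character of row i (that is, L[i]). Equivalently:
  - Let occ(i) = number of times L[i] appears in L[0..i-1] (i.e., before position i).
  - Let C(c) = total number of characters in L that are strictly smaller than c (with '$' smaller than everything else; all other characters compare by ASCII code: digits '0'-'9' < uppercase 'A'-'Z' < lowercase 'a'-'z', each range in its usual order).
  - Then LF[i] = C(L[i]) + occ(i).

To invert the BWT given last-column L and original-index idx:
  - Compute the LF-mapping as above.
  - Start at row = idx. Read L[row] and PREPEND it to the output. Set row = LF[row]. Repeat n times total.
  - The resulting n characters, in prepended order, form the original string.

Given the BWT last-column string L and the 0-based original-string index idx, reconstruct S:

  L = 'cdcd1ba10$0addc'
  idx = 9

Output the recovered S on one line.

LF mapping: 8 11 9 12 3 7 5 4 1 0 2 6 13 14 10
Walk LF starting at row 9, prepending L[row]:
  step 1: row=9, L[9]='$', prepend. Next row=LF[9]=0
  step 2: row=0, L[0]='c', prepend. Next row=LF[0]=8
  step 3: row=8, L[8]='0', prepend. Next row=LF[8]=1
  step 4: row=1, L[1]='d', prepend. Next row=LF[1]=11
  step 5: row=11, L[11]='a', prepend. Next row=LF[11]=6
  step 6: row=6, L[6]='a', prepend. Next row=LF[6]=5
  step 7: row=5, L[5]='b', prepend. Next row=LF[5]=7
  step 8: row=7, L[7]='1', prepend. Next row=LF[7]=4
  step 9: row=4, L[4]='1', prepend. Next row=LF[4]=3
  step 10: row=3, L[3]='d', prepend. Next row=LF[3]=12
  step 11: row=12, L[12]='d', prepend. Next row=LF[12]=13
  step 12: row=13, L[13]='d', prepend. Next row=LF[13]=14
  step 13: row=14, L[14]='c', prepend. Next row=LF[14]=10
  step 14: row=10, L[10]='0', prepend. Next row=LF[10]=2
  step 15: row=2, L[2]='c', prepend. Next row=LF[2]=9
Reversed output: c0cddd11baad0c$

Answer: c0cddd11baad0c$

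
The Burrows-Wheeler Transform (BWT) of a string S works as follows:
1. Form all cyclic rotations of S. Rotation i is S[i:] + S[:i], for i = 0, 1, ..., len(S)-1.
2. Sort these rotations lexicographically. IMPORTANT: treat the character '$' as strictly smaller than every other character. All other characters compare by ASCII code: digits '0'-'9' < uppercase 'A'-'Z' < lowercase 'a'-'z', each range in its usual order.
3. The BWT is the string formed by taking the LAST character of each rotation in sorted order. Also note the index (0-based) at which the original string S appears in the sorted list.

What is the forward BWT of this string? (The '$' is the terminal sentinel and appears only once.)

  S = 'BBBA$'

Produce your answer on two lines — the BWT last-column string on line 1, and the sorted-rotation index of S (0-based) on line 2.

All 5 rotations (rotation i = S[i:]+S[:i]):
  rot[0] = BBBA$
  rot[1] = BBA$B
  rot[2] = BA$BB
  rot[3] = A$BBB
  rot[4] = $BBBA
Sorted (with $ < everything):
  sorted[0] = $BBBA  (last char: 'A')
  sorted[1] = A$BBB  (last char: 'B')
  sorted[2] = BA$BB  (last char: 'B')
  sorted[3] = BBA$B  (last char: 'B')
  sorted[4] = BBBA$  (last char: '$')
Last column: ABBB$
Original string S is at sorted index 4

Answer: ABBB$
4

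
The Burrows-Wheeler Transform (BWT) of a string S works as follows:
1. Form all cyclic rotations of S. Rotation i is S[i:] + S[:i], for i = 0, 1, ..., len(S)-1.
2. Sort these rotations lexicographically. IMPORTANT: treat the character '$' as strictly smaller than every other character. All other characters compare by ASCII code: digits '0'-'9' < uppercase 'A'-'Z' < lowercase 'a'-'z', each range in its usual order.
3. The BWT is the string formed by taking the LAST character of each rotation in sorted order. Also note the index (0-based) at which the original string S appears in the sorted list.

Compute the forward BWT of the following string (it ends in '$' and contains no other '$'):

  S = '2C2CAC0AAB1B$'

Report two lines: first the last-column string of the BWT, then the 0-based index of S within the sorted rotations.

All 13 rotations (rotation i = S[i:]+S[:i]):
  rot[0] = 2C2CAC0AAB1B$
  rot[1] = C2CAC0AAB1B$2
  rot[2] = 2CAC0AAB1B$2C
  rot[3] = CAC0AAB1B$2C2
  rot[4] = AC0AAB1B$2C2C
  rot[5] = C0AAB1B$2C2CA
  rot[6] = 0AAB1B$2C2CAC
  rot[7] = AAB1B$2C2CAC0
  rot[8] = AB1B$2C2CAC0A
  rot[9] = B1B$2C2CAC0AA
  rot[10] = 1B$2C2CAC0AAB
  rot[11] = B$2C2CAC0AAB1
  rot[12] = $2C2CAC0AAB1B
Sorted (with $ < everything):
  sorted[0] = $2C2CAC0AAB1B  (last char: 'B')
  sorted[1] = 0AAB1B$2C2CAC  (last char: 'C')
  sorted[2] = 1B$2C2CAC0AAB  (last char: 'B')
  sorted[3] = 2C2CAC0AAB1B$  (last char: '$')
  sorted[4] = 2CAC0AAB1B$2C  (last char: 'C')
  sorted[5] = AAB1B$2C2CAC0  (last char: '0')
  sorted[6] = AB1B$2C2CAC0A  (last char: 'A')
  sorted[7] = AC0AAB1B$2C2C  (last char: 'C')
  sorted[8] = B$2C2CAC0AAB1  (last char: '1')
  sorted[9] = B1B$2C2CAC0AA  (last char: 'A')
  sorted[10] = C0AAB1B$2C2CA  (last char: 'A')
  sorted[11] = C2CAC0AAB1B$2  (last char: '2')
  sorted[12] = CAC0AAB1B$2C2  (last char: '2')
Last column: BCB$C0AC1AA22
Original string S is at sorted index 3

Answer: BCB$C0AC1AA22
3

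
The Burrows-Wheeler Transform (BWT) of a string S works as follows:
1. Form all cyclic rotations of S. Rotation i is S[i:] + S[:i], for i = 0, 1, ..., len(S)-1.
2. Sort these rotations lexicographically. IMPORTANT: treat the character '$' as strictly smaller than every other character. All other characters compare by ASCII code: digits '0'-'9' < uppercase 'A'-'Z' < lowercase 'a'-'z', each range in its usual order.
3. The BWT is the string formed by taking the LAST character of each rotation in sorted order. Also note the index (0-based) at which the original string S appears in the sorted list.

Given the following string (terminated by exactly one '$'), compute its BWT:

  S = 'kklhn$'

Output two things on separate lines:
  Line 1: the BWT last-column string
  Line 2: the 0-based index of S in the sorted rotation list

All 6 rotations (rotation i = S[i:]+S[:i]):
  rot[0] = kklhn$
  rot[1] = klhn$k
  rot[2] = lhn$kk
  rot[3] = hn$kkl
  rot[4] = n$kklh
  rot[5] = $kklhn
Sorted (with $ < everything):
  sorted[0] = $kklhn  (last char: 'n')
  sorted[1] = hn$kkl  (last char: 'l')
  sorted[2] = kklhn$  (last char: '$')
  sorted[3] = klhn$k  (last char: 'k')
  sorted[4] = lhn$kk  (last char: 'k')
  sorted[5] = n$kklh  (last char: 'h')
Last column: nl$kkh
Original string S is at sorted index 2

Answer: nl$kkh
2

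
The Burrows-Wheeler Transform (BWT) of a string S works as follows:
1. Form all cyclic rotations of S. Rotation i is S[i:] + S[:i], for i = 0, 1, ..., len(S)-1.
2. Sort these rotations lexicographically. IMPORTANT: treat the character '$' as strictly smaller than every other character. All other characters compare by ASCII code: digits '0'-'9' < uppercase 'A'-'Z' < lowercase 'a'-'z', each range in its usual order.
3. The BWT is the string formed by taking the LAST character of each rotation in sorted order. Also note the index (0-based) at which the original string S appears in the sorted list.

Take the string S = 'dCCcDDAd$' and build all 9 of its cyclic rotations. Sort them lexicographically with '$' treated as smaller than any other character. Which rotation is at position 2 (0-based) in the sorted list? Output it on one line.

Answer: CCcDDAd$d

Derivation:
All 9 rotations (rotation i = S[i:]+S[:i]):
  rot[0] = dCCcDDAd$
  rot[1] = CCcDDAd$d
  rot[2] = CcDDAd$dC
  rot[3] = cDDAd$dCC
  rot[4] = DDAd$dCCc
  rot[5] = DAd$dCCcD
  rot[6] = Ad$dCCcDD
  rot[7] = d$dCCcDDA
  rot[8] = $dCCcDDAd
Sorted (with $ < everything):
  sorted[0] = $dCCcDDAd
  sorted[1] = Ad$dCCcDD
  sorted[2] = CCcDDAd$d
  sorted[3] = CcDDAd$dC
  sorted[4] = DAd$dCCcD
  sorted[5] = DDAd$dCCc
  sorted[6] = cDDAd$dCC
  sorted[7] = d$dCCcDDA
  sorted[8] = dCCcDDAd$
sorted[2] = CCcDDAd$d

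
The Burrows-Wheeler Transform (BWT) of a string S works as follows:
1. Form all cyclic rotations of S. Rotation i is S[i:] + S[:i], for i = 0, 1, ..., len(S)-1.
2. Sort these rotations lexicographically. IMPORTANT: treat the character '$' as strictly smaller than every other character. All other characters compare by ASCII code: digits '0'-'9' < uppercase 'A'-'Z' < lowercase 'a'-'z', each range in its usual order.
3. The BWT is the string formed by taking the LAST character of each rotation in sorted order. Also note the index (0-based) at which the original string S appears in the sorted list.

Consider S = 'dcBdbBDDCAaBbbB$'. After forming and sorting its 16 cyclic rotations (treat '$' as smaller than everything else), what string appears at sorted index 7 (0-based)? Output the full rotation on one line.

Answer: DCAaBbbB$dcBdbBD

Derivation:
All 16 rotations (rotation i = S[i:]+S[:i]):
  rot[0] = dcBdbBDDCAaBbbB$
  rot[1] = cBdbBDDCAaBbbB$d
  rot[2] = BdbBDDCAaBbbB$dc
  rot[3] = dbBDDCAaBbbB$dcB
  rot[4] = bBDDCAaBbbB$dcBd
  rot[5] = BDDCAaBbbB$dcBdb
  rot[6] = DDCAaBbbB$dcBdbB
  rot[7] = DCAaBbbB$dcBdbBD
  rot[8] = CAaBbbB$dcBdbBDD
  rot[9] = AaBbbB$dcBdbBDDC
  rot[10] = aBbbB$dcBdbBDDCA
  rot[11] = BbbB$dcBdbBDDCAa
  rot[12] = bbB$dcBdbBDDCAaB
  rot[13] = bB$dcBdbBDDCAaBb
  rot[14] = B$dcBdbBDDCAaBbb
  rot[15] = $dcBdbBDDCAaBbbB
Sorted (with $ < everything):
  sorted[0] = $dcBdbBDDCAaBbbB
  sorted[1] = AaBbbB$dcBdbBDDC
  sorted[2] = B$dcBdbBDDCAaBbb
  sorted[3] = BDDCAaBbbB$dcBdb
  sorted[4] = BbbB$dcBdbBDDCAa
  sorted[5] = BdbBDDCAaBbbB$dc
  sorted[6] = CAaBbbB$dcBdbBDD
  sorted[7] = DCAaBbbB$dcBdbBD
  sorted[8] = DDCAaBbbB$dcBdbB
  sorted[9] = aBbbB$dcBdbBDDCA
  sorted[10] = bB$dcBdbBDDCAaBb
  sorted[11] = bBDDCAaBbbB$dcBd
  sorted[12] = bbB$dcBdbBDDCAaB
  sorted[13] = cBdbBDDCAaBbbB$d
  sorted[14] = dbBDDCAaBbbB$dcB
  sorted[15] = dcBdbBDDCAaBbbB$
sorted[7] = DCAaBbbB$dcBdbBD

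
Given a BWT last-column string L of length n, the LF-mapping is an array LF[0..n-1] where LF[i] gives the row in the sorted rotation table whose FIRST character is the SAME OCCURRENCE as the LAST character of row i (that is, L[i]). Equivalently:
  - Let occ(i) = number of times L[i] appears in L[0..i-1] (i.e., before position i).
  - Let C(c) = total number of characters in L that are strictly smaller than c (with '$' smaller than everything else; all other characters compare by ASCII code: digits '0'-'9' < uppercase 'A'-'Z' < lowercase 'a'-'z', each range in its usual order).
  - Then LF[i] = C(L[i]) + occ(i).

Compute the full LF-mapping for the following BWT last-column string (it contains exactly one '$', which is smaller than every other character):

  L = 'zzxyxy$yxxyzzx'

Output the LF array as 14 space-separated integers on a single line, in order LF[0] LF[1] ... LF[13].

Answer: 10 11 1 6 2 7 0 8 3 4 9 12 13 5

Derivation:
Char counts: '$':1, 'x':5, 'y':4, 'z':4
C (first-col start): C('$')=0, C('x')=1, C('y')=6, C('z')=10
L[0]='z': occ=0, LF[0]=C('z')+0=10+0=10
L[1]='z': occ=1, LF[1]=C('z')+1=10+1=11
L[2]='x': occ=0, LF[2]=C('x')+0=1+0=1
L[3]='y': occ=0, LF[3]=C('y')+0=6+0=6
L[4]='x': occ=1, LF[4]=C('x')+1=1+1=2
L[5]='y': occ=1, LF[5]=C('y')+1=6+1=7
L[6]='$': occ=0, LF[6]=C('$')+0=0+0=0
L[7]='y': occ=2, LF[7]=C('y')+2=6+2=8
L[8]='x': occ=2, LF[8]=C('x')+2=1+2=3
L[9]='x': occ=3, LF[9]=C('x')+3=1+3=4
L[10]='y': occ=3, LF[10]=C('y')+3=6+3=9
L[11]='z': occ=2, LF[11]=C('z')+2=10+2=12
L[12]='z': occ=3, LF[12]=C('z')+3=10+3=13
L[13]='x': occ=4, LF[13]=C('x')+4=1+4=5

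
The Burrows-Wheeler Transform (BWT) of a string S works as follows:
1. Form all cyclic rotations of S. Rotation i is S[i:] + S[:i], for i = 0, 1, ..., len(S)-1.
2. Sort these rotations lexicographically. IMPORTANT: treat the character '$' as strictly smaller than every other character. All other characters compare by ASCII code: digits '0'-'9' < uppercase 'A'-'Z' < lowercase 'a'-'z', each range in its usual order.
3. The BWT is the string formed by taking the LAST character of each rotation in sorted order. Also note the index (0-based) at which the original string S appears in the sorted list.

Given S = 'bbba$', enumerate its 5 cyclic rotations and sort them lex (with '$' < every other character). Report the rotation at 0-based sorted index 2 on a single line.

Answer: ba$bb

Derivation:
All 5 rotations (rotation i = S[i:]+S[:i]):
  rot[0] = bbba$
  rot[1] = bba$b
  rot[2] = ba$bb
  rot[3] = a$bbb
  rot[4] = $bbba
Sorted (with $ < everything):
  sorted[0] = $bbba
  sorted[1] = a$bbb
  sorted[2] = ba$bb
  sorted[3] = bba$b
  sorted[4] = bbba$
sorted[2] = ba$bb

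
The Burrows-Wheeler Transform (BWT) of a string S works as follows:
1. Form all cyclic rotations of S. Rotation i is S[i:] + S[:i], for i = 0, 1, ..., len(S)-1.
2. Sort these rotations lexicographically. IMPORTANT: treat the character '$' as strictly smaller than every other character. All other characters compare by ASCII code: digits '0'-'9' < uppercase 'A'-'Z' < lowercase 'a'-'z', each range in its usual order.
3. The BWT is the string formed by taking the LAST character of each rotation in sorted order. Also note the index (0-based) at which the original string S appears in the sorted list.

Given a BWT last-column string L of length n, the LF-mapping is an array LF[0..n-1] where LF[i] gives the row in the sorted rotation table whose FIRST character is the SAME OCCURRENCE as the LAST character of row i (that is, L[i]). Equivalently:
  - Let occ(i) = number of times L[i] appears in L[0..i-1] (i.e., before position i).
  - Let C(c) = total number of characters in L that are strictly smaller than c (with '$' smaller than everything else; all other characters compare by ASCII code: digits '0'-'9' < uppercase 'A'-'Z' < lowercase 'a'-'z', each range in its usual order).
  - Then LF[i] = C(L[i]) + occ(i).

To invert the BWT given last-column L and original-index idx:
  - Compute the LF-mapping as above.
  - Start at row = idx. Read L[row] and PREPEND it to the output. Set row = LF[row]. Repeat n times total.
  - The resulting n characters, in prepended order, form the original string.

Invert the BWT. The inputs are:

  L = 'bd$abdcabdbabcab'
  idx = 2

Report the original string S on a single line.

Answer: abbbdbcdaacbadb$

Derivation:
LF mapping: 5 13 0 1 6 14 11 2 7 15 8 3 9 12 4 10
Walk LF starting at row 2, prepending L[row]:
  step 1: row=2, L[2]='$', prepend. Next row=LF[2]=0
  step 2: row=0, L[0]='b', prepend. Next row=LF[0]=5
  step 3: row=5, L[5]='d', prepend. Next row=LF[5]=14
  step 4: row=14, L[14]='a', prepend. Next row=LF[14]=4
  step 5: row=4, L[4]='b', prepend. Next row=LF[4]=6
  step 6: row=6, L[6]='c', prepend. Next row=LF[6]=11
  step 7: row=11, L[11]='a', prepend. Next row=LF[11]=3
  step 8: row=3, L[3]='a', prepend. Next row=LF[3]=1
  step 9: row=1, L[1]='d', prepend. Next row=LF[1]=13
  step 10: row=13, L[13]='c', prepend. Next row=LF[13]=12
  step 11: row=12, L[12]='b', prepend. Next row=LF[12]=9
  step 12: row=9, L[9]='d', prepend. Next row=LF[9]=15
  step 13: row=15, L[15]='b', prepend. Next row=LF[15]=10
  step 14: row=10, L[10]='b', prepend. Next row=LF[10]=8
  step 15: row=8, L[8]='b', prepend. Next row=LF[8]=7
  step 16: row=7, L[7]='a', prepend. Next row=LF[7]=2
Reversed output: abbbdbcdaacbadb$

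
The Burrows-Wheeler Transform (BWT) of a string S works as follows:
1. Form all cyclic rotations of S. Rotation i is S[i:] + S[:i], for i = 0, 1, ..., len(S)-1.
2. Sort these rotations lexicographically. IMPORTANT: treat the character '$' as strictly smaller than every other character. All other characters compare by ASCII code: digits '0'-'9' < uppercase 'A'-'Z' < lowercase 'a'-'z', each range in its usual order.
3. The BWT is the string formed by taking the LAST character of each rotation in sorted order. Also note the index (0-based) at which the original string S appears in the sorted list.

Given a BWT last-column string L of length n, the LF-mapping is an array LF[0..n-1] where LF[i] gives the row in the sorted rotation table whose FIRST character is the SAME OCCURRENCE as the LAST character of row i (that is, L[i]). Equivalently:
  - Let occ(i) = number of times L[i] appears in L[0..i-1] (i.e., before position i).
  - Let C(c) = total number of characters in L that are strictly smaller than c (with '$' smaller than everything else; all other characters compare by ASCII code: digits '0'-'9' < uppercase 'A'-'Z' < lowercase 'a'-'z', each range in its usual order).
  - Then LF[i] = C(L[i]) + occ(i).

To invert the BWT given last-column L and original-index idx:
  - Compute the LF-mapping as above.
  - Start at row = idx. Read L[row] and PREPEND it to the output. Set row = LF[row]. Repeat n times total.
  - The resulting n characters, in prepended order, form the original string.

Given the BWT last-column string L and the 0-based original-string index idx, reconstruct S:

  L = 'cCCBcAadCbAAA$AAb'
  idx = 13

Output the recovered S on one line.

LF mapping: 14 8 9 7 15 1 11 16 10 12 2 3 4 0 5 6 13
Walk LF starting at row 13, prepending L[row]:
  step 1: row=13, L[13]='$', prepend. Next row=LF[13]=0
  step 2: row=0, L[0]='c', prepend. Next row=LF[0]=14
  step 3: row=14, L[14]='A', prepend. Next row=LF[14]=5
  step 4: row=5, L[5]='A', prepend. Next row=LF[5]=1
  step 5: row=1, L[1]='C', prepend. Next row=LF[1]=8
  step 6: row=8, L[8]='C', prepend. Next row=LF[8]=10
  step 7: row=10, L[10]='A', prepend. Next row=LF[10]=2
  step 8: row=2, L[2]='C', prepend. Next row=LF[2]=9
  step 9: row=9, L[9]='b', prepend. Next row=LF[9]=12
  step 10: row=12, L[12]='A', prepend. Next row=LF[12]=4
  step 11: row=4, L[4]='c', prepend. Next row=LF[4]=15
  step 12: row=15, L[15]='A', prepend. Next row=LF[15]=6
  step 13: row=6, L[6]='a', prepend. Next row=LF[6]=11
  step 14: row=11, L[11]='A', prepend. Next row=LF[11]=3
  step 15: row=3, L[3]='B', prepend. Next row=LF[3]=7
  step 16: row=7, L[7]='d', prepend. Next row=LF[7]=16
  step 17: row=16, L[16]='b', prepend. Next row=LF[16]=13
Reversed output: bdBAaAcAbCACCAAc$

Answer: bdBAaAcAbCACCAAc$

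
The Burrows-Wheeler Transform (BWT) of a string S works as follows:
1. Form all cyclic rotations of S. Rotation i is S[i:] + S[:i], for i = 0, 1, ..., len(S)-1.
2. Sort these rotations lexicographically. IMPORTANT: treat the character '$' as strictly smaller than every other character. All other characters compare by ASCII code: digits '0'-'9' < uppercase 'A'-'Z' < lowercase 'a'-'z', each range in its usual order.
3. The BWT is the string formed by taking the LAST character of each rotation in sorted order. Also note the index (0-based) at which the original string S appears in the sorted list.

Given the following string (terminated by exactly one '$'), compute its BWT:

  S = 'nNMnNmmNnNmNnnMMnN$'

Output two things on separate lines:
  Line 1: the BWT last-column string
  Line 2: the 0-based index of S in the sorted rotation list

Answer: NnMNnnnnmmmNNnM$NMN
15

Derivation:
All 19 rotations (rotation i = S[i:]+S[:i]):
  rot[0] = nNMnNmmNnNmNnnMMnN$
  rot[1] = NMnNmmNnNmNnnMMnN$n
  rot[2] = MnNmmNnNmNnnMMnN$nN
  rot[3] = nNmmNnNmNnnMMnN$nNM
  rot[4] = NmmNnNmNnnMMnN$nNMn
  rot[5] = mmNnNmNnnMMnN$nNMnN
  rot[6] = mNnNmNnnMMnN$nNMnNm
  rot[7] = NnNmNnnMMnN$nNMnNmm
  rot[8] = nNmNnnMMnN$nNMnNmmN
  rot[9] = NmNnnMMnN$nNMnNmmNn
  rot[10] = mNnnMMnN$nNMnNmmNnN
  rot[11] = NnnMMnN$nNMnNmmNnNm
  rot[12] = nnMMnN$nNMnNmmNnNmN
  rot[13] = nMMnN$nNMnNmmNnNmNn
  rot[14] = MMnN$nNMnNmmNnNmNnn
  rot[15] = MnN$nNMnNmmNnNmNnnM
  rot[16] = nN$nNMnNmmNnNmNnnMM
  rot[17] = N$nNMnNmmNnNmNnnMMn
  rot[18] = $nNMnNmmNnNmNnnMMnN
Sorted (with $ < everything):
  sorted[0] = $nNMnNmmNnNmNnnMMnN  (last char: 'N')
  sorted[1] = MMnN$nNMnNmmNnNmNnn  (last char: 'n')
  sorted[2] = MnN$nNMnNmmNnNmNnnM  (last char: 'M')
  sorted[3] = MnNmmNnNmNnnMMnN$nN  (last char: 'N')
  sorted[4] = N$nNMnNmmNnNmNnnMMn  (last char: 'n')
  sorted[5] = NMnNmmNnNmNnnMMnN$n  (last char: 'n')
  sorted[6] = NmNnnMMnN$nNMnNmmNn  (last char: 'n')
  sorted[7] = NmmNnNmNnnMMnN$nNMn  (last char: 'n')
  sorted[8] = NnNmNnnMMnN$nNMnNmm  (last char: 'm')
  sorted[9] = NnnMMnN$nNMnNmmNnNm  (last char: 'm')
  sorted[10] = mNnNmNnnMMnN$nNMnNm  (last char: 'm')
  sorted[11] = mNnnMMnN$nNMnNmmNnN  (last char: 'N')
  sorted[12] = mmNnNmNnnMMnN$nNMnN  (last char: 'N')
  sorted[13] = nMMnN$nNMnNmmNnNmNn  (last char: 'n')
  sorted[14] = nN$nNMnNmmNnNmNnnMM  (last char: 'M')
  sorted[15] = nNMnNmmNnNmNnnMMnN$  (last char: '$')
  sorted[16] = nNmNnnMMnN$nNMnNmmN  (last char: 'N')
  sorted[17] = nNmmNnNmNnnMMnN$nNM  (last char: 'M')
  sorted[18] = nnMMnN$nNMnNmmNnNmN  (last char: 'N')
Last column: NnMNnnnnmmmNNnM$NMN
Original string S is at sorted index 15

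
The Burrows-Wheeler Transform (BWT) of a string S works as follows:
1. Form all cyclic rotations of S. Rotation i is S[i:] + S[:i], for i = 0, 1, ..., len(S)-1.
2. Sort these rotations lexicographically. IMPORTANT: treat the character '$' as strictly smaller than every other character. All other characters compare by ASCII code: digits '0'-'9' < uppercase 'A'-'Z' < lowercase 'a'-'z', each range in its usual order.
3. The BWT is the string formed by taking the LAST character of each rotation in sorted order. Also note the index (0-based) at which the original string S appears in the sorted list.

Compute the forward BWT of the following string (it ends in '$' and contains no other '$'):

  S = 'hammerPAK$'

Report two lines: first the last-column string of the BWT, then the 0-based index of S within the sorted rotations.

All 10 rotations (rotation i = S[i:]+S[:i]):
  rot[0] = hammerPAK$
  rot[1] = ammerPAK$h
  rot[2] = mmerPAK$ha
  rot[3] = merPAK$ham
  rot[4] = erPAK$hamm
  rot[5] = rPAK$hamme
  rot[6] = PAK$hammer
  rot[7] = AK$hammerP
  rot[8] = K$hammerPA
  rot[9] = $hammerPAK
Sorted (with $ < everything):
  sorted[0] = $hammerPAK  (last char: 'K')
  sorted[1] = AK$hammerP  (last char: 'P')
  sorted[2] = K$hammerPA  (last char: 'A')
  sorted[3] = PAK$hammer  (last char: 'r')
  sorted[4] = ammerPAK$h  (last char: 'h')
  sorted[5] = erPAK$hamm  (last char: 'm')
  sorted[6] = hammerPAK$  (last char: '$')
  sorted[7] = merPAK$ham  (last char: 'm')
  sorted[8] = mmerPAK$ha  (last char: 'a')
  sorted[9] = rPAK$hamme  (last char: 'e')
Last column: KPArhm$mae
Original string S is at sorted index 6

Answer: KPArhm$mae
6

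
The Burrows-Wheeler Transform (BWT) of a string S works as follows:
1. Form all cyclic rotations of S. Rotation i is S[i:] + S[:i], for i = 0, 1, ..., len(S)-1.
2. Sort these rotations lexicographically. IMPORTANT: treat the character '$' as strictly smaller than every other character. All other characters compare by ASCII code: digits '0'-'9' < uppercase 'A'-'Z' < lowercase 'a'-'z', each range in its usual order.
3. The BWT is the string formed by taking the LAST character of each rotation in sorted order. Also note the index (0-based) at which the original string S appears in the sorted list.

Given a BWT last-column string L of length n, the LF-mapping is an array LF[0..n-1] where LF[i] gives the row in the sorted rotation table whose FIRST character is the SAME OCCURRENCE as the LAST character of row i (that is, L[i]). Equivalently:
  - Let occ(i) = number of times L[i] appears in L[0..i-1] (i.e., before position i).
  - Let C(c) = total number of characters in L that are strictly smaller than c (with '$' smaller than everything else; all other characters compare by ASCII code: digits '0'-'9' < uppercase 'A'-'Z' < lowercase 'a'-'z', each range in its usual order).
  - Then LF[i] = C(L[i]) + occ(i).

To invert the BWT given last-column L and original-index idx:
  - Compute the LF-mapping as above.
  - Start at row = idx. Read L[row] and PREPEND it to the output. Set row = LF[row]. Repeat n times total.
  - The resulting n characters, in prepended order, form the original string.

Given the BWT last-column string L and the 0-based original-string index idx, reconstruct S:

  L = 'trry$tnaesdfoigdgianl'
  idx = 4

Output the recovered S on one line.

Answer: dragonflydisintegrat$

Derivation:
LF mapping: 18 15 16 20 0 19 12 1 5 17 3 6 14 9 7 4 8 10 2 13 11
Walk LF starting at row 4, prepending L[row]:
  step 1: row=4, L[4]='$', prepend. Next row=LF[4]=0
  step 2: row=0, L[0]='t', prepend. Next row=LF[0]=18
  step 3: row=18, L[18]='a', prepend. Next row=LF[18]=2
  step 4: row=2, L[2]='r', prepend. Next row=LF[2]=16
  step 5: row=16, L[16]='g', prepend. Next row=LF[16]=8
  step 6: row=8, L[8]='e', prepend. Next row=LF[8]=5
  step 7: row=5, L[5]='t', prepend. Next row=LF[5]=19
  step 8: row=19, L[19]='n', prepend. Next row=LF[19]=13
  step 9: row=13, L[13]='i', prepend. Next row=LF[13]=9
  step 10: row=9, L[9]='s', prepend. Next row=LF[9]=17
  step 11: row=17, L[17]='i', prepend. Next row=LF[17]=10
  step 12: row=10, L[10]='d', prepend. Next row=LF[10]=3
  step 13: row=3, L[3]='y', prepend. Next row=LF[3]=20
  step 14: row=20, L[20]='l', prepend. Next row=LF[20]=11
  step 15: row=11, L[11]='f', prepend. Next row=LF[11]=6
  step 16: row=6, L[6]='n', prepend. Next row=LF[6]=12
  step 17: row=12, L[12]='o', prepend. Next row=LF[12]=14
  step 18: row=14, L[14]='g', prepend. Next row=LF[14]=7
  step 19: row=7, L[7]='a', prepend. Next row=LF[7]=1
  step 20: row=1, L[1]='r', prepend. Next row=LF[1]=15
  step 21: row=15, L[15]='d', prepend. Next row=LF[15]=4
Reversed output: dragonflydisintegrat$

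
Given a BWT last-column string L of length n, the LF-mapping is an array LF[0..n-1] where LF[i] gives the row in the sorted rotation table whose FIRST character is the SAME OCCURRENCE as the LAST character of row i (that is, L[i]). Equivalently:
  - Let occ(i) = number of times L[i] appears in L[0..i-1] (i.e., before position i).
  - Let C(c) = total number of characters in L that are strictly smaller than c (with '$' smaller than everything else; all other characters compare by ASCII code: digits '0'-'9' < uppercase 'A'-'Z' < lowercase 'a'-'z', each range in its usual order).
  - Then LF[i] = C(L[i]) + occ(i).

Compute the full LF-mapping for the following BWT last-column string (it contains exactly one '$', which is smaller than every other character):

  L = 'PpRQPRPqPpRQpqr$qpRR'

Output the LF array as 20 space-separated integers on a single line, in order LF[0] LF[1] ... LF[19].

Answer: 1 12 7 5 2 8 3 16 4 13 9 6 14 17 19 0 18 15 10 11

Derivation:
Char counts: '$':1, 'P':4, 'Q':2, 'R':5, 'p':4, 'q':3, 'r':1
C (first-col start): C('$')=0, C('P')=1, C('Q')=5, C('R')=7, C('p')=12, C('q')=16, C('r')=19
L[0]='P': occ=0, LF[0]=C('P')+0=1+0=1
L[1]='p': occ=0, LF[1]=C('p')+0=12+0=12
L[2]='R': occ=0, LF[2]=C('R')+0=7+0=7
L[3]='Q': occ=0, LF[3]=C('Q')+0=5+0=5
L[4]='P': occ=1, LF[4]=C('P')+1=1+1=2
L[5]='R': occ=1, LF[5]=C('R')+1=7+1=8
L[6]='P': occ=2, LF[6]=C('P')+2=1+2=3
L[7]='q': occ=0, LF[7]=C('q')+0=16+0=16
L[8]='P': occ=3, LF[8]=C('P')+3=1+3=4
L[9]='p': occ=1, LF[9]=C('p')+1=12+1=13
L[10]='R': occ=2, LF[10]=C('R')+2=7+2=9
L[11]='Q': occ=1, LF[11]=C('Q')+1=5+1=6
L[12]='p': occ=2, LF[12]=C('p')+2=12+2=14
L[13]='q': occ=1, LF[13]=C('q')+1=16+1=17
L[14]='r': occ=0, LF[14]=C('r')+0=19+0=19
L[15]='$': occ=0, LF[15]=C('$')+0=0+0=0
L[16]='q': occ=2, LF[16]=C('q')+2=16+2=18
L[17]='p': occ=3, LF[17]=C('p')+3=12+3=15
L[18]='R': occ=3, LF[18]=C('R')+3=7+3=10
L[19]='R': occ=4, LF[19]=C('R')+4=7+4=11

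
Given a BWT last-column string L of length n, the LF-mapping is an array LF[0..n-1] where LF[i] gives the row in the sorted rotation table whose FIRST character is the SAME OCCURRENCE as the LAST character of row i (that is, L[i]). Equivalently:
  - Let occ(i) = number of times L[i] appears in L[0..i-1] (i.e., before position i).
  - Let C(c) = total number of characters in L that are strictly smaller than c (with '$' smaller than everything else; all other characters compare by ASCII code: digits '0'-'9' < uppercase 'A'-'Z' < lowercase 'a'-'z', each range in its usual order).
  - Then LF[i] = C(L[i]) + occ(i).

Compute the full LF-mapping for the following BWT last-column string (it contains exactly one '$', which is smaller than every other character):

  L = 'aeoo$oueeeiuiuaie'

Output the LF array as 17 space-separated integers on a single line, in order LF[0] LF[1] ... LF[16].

Char counts: '$':1, 'a':2, 'e':5, 'i':3, 'o':3, 'u':3
C (first-col start): C('$')=0, C('a')=1, C('e')=3, C('i')=8, C('o')=11, C('u')=14
L[0]='a': occ=0, LF[0]=C('a')+0=1+0=1
L[1]='e': occ=0, LF[1]=C('e')+0=3+0=3
L[2]='o': occ=0, LF[2]=C('o')+0=11+0=11
L[3]='o': occ=1, LF[3]=C('o')+1=11+1=12
L[4]='$': occ=0, LF[4]=C('$')+0=0+0=0
L[5]='o': occ=2, LF[5]=C('o')+2=11+2=13
L[6]='u': occ=0, LF[6]=C('u')+0=14+0=14
L[7]='e': occ=1, LF[7]=C('e')+1=3+1=4
L[8]='e': occ=2, LF[8]=C('e')+2=3+2=5
L[9]='e': occ=3, LF[9]=C('e')+3=3+3=6
L[10]='i': occ=0, LF[10]=C('i')+0=8+0=8
L[11]='u': occ=1, LF[11]=C('u')+1=14+1=15
L[12]='i': occ=1, LF[12]=C('i')+1=8+1=9
L[13]='u': occ=2, LF[13]=C('u')+2=14+2=16
L[14]='a': occ=1, LF[14]=C('a')+1=1+1=2
L[15]='i': occ=2, LF[15]=C('i')+2=8+2=10
L[16]='e': occ=4, LF[16]=C('e')+4=3+4=7

Answer: 1 3 11 12 0 13 14 4 5 6 8 15 9 16 2 10 7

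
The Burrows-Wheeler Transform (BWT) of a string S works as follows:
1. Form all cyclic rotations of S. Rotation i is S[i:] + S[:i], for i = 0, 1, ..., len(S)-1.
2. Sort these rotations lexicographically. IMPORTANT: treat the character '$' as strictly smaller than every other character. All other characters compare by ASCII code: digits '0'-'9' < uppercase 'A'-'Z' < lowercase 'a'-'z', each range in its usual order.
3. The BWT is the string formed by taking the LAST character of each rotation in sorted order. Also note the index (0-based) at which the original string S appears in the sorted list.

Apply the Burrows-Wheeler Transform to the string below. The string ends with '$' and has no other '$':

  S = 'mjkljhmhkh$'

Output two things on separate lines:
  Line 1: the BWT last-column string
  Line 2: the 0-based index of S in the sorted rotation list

Answer: hkmjlmhjkh$
10

Derivation:
All 11 rotations (rotation i = S[i:]+S[:i]):
  rot[0] = mjkljhmhkh$
  rot[1] = jkljhmhkh$m
  rot[2] = kljhmhkh$mj
  rot[3] = ljhmhkh$mjk
  rot[4] = jhmhkh$mjkl
  rot[5] = hmhkh$mjklj
  rot[6] = mhkh$mjkljh
  rot[7] = hkh$mjkljhm
  rot[8] = kh$mjkljhmh
  rot[9] = h$mjkljhmhk
  rot[10] = $mjkljhmhkh
Sorted (with $ < everything):
  sorted[0] = $mjkljhmhkh  (last char: 'h')
  sorted[1] = h$mjkljhmhk  (last char: 'k')
  sorted[2] = hkh$mjkljhm  (last char: 'm')
  sorted[3] = hmhkh$mjklj  (last char: 'j')
  sorted[4] = jhmhkh$mjkl  (last char: 'l')
  sorted[5] = jkljhmhkh$m  (last char: 'm')
  sorted[6] = kh$mjkljhmh  (last char: 'h')
  sorted[7] = kljhmhkh$mj  (last char: 'j')
  sorted[8] = ljhmhkh$mjk  (last char: 'k')
  sorted[9] = mhkh$mjkljh  (last char: 'h')
  sorted[10] = mjkljhmhkh$  (last char: '$')
Last column: hkmjlmhjkh$
Original string S is at sorted index 10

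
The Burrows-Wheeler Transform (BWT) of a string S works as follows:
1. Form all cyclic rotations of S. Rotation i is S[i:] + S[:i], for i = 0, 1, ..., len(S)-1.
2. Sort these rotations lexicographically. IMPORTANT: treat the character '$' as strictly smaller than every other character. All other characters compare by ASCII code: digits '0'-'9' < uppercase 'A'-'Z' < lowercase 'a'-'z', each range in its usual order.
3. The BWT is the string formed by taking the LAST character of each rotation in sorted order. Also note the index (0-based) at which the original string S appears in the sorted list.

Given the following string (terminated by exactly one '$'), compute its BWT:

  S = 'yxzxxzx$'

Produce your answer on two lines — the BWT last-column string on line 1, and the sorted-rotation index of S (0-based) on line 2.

Answer: xzzxy$xx
5

Derivation:
All 8 rotations (rotation i = S[i:]+S[:i]):
  rot[0] = yxzxxzx$
  rot[1] = xzxxzx$y
  rot[2] = zxxzx$yx
  rot[3] = xxzx$yxz
  rot[4] = xzx$yxzx
  rot[5] = zx$yxzxx
  rot[6] = x$yxzxxz
  rot[7] = $yxzxxzx
Sorted (with $ < everything):
  sorted[0] = $yxzxxzx  (last char: 'x')
  sorted[1] = x$yxzxxz  (last char: 'z')
  sorted[2] = xxzx$yxz  (last char: 'z')
  sorted[3] = xzx$yxzx  (last char: 'x')
  sorted[4] = xzxxzx$y  (last char: 'y')
  sorted[5] = yxzxxzx$  (last char: '$')
  sorted[6] = zx$yxzxx  (last char: 'x')
  sorted[7] = zxxzx$yx  (last char: 'x')
Last column: xzzxy$xx
Original string S is at sorted index 5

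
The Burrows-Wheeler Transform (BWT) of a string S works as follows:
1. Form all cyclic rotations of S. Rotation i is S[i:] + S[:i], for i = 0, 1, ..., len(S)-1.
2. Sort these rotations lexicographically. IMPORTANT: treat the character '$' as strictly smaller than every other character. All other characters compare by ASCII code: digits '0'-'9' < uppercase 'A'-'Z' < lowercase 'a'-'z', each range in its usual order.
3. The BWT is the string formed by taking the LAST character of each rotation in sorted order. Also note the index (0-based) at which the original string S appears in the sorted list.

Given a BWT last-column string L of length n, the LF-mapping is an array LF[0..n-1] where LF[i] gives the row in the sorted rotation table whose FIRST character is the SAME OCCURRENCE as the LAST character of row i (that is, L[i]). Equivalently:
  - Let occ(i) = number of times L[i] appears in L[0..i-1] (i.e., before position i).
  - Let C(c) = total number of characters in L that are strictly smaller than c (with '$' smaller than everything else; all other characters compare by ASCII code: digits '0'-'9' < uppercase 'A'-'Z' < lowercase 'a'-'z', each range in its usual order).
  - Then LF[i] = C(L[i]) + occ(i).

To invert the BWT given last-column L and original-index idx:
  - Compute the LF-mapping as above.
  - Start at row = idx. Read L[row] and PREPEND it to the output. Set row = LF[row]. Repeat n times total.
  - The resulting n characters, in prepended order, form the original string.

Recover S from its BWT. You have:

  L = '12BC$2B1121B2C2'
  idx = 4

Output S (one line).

Answer: 1B122CC12BB221$

Derivation:
LF mapping: 1 5 10 13 0 6 11 2 3 7 4 12 8 14 9
Walk LF starting at row 4, prepending L[row]:
  step 1: row=4, L[4]='$', prepend. Next row=LF[4]=0
  step 2: row=0, L[0]='1', prepend. Next row=LF[0]=1
  step 3: row=1, L[1]='2', prepend. Next row=LF[1]=5
  step 4: row=5, L[5]='2', prepend. Next row=LF[5]=6
  step 5: row=6, L[6]='B', prepend. Next row=LF[6]=11
  step 6: row=11, L[11]='B', prepend. Next row=LF[11]=12
  step 7: row=12, L[12]='2', prepend. Next row=LF[12]=8
  step 8: row=8, L[8]='1', prepend. Next row=LF[8]=3
  step 9: row=3, L[3]='C', prepend. Next row=LF[3]=13
  step 10: row=13, L[13]='C', prepend. Next row=LF[13]=14
  step 11: row=14, L[14]='2', prepend. Next row=LF[14]=9
  step 12: row=9, L[9]='2', prepend. Next row=LF[9]=7
  step 13: row=7, L[7]='1', prepend. Next row=LF[7]=2
  step 14: row=2, L[2]='B', prepend. Next row=LF[2]=10
  step 15: row=10, L[10]='1', prepend. Next row=LF[10]=4
Reversed output: 1B122CC12BB221$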